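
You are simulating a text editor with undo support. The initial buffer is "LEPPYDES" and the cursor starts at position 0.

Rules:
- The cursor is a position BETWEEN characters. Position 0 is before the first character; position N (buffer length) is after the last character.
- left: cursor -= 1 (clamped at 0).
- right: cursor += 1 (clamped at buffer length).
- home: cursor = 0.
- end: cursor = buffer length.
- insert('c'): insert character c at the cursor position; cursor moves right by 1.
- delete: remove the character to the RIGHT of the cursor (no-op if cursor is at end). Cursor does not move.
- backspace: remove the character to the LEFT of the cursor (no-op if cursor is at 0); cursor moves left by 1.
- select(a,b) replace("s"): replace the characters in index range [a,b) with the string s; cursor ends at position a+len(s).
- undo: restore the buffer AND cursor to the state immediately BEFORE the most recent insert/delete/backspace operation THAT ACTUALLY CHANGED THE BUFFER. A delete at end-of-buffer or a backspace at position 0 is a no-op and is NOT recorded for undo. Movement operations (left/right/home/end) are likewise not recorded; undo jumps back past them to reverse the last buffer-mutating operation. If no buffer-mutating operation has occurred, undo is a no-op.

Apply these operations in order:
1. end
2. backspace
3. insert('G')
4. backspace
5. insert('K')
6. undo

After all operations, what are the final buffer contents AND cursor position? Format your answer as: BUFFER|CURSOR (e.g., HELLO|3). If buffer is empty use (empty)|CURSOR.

Answer: LEPPYDE|7

Derivation:
After op 1 (end): buf='LEPPYDES' cursor=8
After op 2 (backspace): buf='LEPPYDE' cursor=7
After op 3 (insert('G')): buf='LEPPYDEG' cursor=8
After op 4 (backspace): buf='LEPPYDE' cursor=7
After op 5 (insert('K')): buf='LEPPYDEK' cursor=8
After op 6 (undo): buf='LEPPYDE' cursor=7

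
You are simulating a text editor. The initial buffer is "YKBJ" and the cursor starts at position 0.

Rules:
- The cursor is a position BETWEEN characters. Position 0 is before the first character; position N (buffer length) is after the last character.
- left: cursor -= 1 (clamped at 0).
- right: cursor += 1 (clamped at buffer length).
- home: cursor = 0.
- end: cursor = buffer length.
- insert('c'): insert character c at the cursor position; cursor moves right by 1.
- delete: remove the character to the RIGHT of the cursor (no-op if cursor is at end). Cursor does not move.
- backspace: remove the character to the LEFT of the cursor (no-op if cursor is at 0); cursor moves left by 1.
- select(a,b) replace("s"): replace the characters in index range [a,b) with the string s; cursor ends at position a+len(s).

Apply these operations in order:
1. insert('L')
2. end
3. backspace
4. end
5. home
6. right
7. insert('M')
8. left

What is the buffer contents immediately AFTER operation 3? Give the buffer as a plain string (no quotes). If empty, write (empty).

Answer: LYKB

Derivation:
After op 1 (insert('L')): buf='LYKBJ' cursor=1
After op 2 (end): buf='LYKBJ' cursor=5
After op 3 (backspace): buf='LYKB' cursor=4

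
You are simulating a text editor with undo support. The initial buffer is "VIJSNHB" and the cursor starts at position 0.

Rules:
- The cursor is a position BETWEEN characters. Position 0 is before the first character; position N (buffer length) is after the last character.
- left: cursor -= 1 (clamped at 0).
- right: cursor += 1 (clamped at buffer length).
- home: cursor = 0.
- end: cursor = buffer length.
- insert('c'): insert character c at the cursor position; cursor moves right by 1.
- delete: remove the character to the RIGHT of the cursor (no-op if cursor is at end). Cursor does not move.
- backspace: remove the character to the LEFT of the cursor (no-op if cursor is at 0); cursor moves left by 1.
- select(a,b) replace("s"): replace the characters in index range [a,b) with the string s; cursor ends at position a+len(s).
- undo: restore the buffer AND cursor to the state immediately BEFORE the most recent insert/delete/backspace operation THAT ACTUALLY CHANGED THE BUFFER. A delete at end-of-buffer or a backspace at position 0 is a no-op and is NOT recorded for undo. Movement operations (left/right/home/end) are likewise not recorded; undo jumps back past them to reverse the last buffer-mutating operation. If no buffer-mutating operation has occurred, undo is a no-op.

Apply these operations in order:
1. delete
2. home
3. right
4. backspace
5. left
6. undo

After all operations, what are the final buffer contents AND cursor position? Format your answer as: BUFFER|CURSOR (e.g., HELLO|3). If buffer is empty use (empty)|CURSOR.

Answer: IJSNHB|1

Derivation:
After op 1 (delete): buf='IJSNHB' cursor=0
After op 2 (home): buf='IJSNHB' cursor=0
After op 3 (right): buf='IJSNHB' cursor=1
After op 4 (backspace): buf='JSNHB' cursor=0
After op 5 (left): buf='JSNHB' cursor=0
After op 6 (undo): buf='IJSNHB' cursor=1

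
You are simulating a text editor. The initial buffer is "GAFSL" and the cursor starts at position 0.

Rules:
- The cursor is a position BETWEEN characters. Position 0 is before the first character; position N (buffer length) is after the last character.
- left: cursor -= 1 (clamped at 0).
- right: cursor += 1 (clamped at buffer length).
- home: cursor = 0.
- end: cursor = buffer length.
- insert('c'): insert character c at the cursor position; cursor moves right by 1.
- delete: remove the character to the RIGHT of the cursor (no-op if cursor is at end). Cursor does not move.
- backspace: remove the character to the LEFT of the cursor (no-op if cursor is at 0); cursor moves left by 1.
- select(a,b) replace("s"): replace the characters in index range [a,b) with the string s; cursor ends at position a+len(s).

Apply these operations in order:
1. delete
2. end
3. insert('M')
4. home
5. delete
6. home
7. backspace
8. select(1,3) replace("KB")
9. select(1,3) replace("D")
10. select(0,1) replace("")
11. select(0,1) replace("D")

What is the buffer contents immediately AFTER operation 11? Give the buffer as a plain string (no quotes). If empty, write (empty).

After op 1 (delete): buf='AFSL' cursor=0
After op 2 (end): buf='AFSL' cursor=4
After op 3 (insert('M')): buf='AFSLM' cursor=5
After op 4 (home): buf='AFSLM' cursor=0
After op 5 (delete): buf='FSLM' cursor=0
After op 6 (home): buf='FSLM' cursor=0
After op 7 (backspace): buf='FSLM' cursor=0
After op 8 (select(1,3) replace("KB")): buf='FKBM' cursor=3
After op 9 (select(1,3) replace("D")): buf='FDM' cursor=2
After op 10 (select(0,1) replace("")): buf='DM' cursor=0
After op 11 (select(0,1) replace("D")): buf='DM' cursor=1

Answer: DM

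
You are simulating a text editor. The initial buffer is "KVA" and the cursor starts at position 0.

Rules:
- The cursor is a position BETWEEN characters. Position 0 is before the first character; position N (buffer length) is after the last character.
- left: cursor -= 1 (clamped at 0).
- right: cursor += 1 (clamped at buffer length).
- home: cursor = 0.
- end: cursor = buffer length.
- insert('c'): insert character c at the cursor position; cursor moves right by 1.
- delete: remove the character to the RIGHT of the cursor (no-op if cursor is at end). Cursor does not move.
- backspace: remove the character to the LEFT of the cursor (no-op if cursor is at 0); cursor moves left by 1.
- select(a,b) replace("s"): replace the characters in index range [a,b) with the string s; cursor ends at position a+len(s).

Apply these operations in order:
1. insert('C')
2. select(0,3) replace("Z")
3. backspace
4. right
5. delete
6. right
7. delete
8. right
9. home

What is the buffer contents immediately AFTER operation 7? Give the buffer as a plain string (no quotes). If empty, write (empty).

Answer: A

Derivation:
After op 1 (insert('C')): buf='CKVA' cursor=1
After op 2 (select(0,3) replace("Z")): buf='ZA' cursor=1
After op 3 (backspace): buf='A' cursor=0
After op 4 (right): buf='A' cursor=1
After op 5 (delete): buf='A' cursor=1
After op 6 (right): buf='A' cursor=1
After op 7 (delete): buf='A' cursor=1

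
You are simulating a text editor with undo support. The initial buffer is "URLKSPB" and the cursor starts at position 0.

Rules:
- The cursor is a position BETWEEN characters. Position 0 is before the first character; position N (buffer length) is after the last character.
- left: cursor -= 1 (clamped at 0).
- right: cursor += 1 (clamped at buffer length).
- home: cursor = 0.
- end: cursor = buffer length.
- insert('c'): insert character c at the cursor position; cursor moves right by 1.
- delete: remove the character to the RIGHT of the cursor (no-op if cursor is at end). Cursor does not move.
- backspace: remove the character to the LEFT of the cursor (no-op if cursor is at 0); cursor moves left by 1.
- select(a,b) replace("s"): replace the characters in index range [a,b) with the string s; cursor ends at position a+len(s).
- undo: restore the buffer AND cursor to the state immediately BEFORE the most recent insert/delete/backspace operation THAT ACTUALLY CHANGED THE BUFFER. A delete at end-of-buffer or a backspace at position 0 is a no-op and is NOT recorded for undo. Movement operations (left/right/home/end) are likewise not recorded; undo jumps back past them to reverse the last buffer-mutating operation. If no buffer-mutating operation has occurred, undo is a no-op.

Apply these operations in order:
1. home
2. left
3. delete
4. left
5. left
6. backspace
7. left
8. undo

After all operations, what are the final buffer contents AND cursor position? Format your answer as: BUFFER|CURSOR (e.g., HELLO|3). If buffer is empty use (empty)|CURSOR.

Answer: URLKSPB|0

Derivation:
After op 1 (home): buf='URLKSPB' cursor=0
After op 2 (left): buf='URLKSPB' cursor=0
After op 3 (delete): buf='RLKSPB' cursor=0
After op 4 (left): buf='RLKSPB' cursor=0
After op 5 (left): buf='RLKSPB' cursor=0
After op 6 (backspace): buf='RLKSPB' cursor=0
After op 7 (left): buf='RLKSPB' cursor=0
After op 8 (undo): buf='URLKSPB' cursor=0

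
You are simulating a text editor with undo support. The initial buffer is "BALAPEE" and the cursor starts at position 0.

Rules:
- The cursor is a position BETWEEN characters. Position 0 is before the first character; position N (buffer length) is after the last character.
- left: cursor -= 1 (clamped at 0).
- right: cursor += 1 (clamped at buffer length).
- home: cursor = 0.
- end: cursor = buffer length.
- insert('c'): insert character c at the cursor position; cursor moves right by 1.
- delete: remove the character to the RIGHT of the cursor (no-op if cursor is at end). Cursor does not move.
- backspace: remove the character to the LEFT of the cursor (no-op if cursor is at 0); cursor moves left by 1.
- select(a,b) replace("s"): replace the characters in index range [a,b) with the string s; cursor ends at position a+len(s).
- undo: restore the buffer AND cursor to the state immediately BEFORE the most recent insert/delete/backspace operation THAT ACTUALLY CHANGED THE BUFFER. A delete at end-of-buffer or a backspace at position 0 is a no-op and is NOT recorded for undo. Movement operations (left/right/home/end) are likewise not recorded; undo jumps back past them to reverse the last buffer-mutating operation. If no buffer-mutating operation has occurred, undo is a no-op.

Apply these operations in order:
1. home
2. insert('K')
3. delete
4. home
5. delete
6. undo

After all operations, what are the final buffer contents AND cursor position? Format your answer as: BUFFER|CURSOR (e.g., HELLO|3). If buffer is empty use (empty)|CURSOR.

After op 1 (home): buf='BALAPEE' cursor=0
After op 2 (insert('K')): buf='KBALAPEE' cursor=1
After op 3 (delete): buf='KALAPEE' cursor=1
After op 4 (home): buf='KALAPEE' cursor=0
After op 5 (delete): buf='ALAPEE' cursor=0
After op 6 (undo): buf='KALAPEE' cursor=0

Answer: KALAPEE|0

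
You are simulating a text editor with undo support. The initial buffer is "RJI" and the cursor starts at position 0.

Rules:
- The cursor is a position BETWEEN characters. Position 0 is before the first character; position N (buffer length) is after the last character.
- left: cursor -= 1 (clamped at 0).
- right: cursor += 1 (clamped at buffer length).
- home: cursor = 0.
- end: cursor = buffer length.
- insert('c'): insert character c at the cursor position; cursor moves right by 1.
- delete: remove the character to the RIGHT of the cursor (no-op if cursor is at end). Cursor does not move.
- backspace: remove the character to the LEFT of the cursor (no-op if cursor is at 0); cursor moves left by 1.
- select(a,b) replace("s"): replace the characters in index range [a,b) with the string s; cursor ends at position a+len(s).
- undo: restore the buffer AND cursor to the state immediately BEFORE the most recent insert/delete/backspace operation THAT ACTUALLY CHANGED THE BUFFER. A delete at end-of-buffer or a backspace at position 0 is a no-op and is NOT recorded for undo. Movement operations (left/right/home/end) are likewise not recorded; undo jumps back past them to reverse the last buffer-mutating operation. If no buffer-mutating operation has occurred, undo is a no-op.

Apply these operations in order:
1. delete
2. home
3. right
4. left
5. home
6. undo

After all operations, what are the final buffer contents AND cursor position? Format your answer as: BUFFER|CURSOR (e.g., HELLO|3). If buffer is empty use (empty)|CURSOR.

Answer: RJI|0

Derivation:
After op 1 (delete): buf='JI' cursor=0
After op 2 (home): buf='JI' cursor=0
After op 3 (right): buf='JI' cursor=1
After op 4 (left): buf='JI' cursor=0
After op 5 (home): buf='JI' cursor=0
After op 6 (undo): buf='RJI' cursor=0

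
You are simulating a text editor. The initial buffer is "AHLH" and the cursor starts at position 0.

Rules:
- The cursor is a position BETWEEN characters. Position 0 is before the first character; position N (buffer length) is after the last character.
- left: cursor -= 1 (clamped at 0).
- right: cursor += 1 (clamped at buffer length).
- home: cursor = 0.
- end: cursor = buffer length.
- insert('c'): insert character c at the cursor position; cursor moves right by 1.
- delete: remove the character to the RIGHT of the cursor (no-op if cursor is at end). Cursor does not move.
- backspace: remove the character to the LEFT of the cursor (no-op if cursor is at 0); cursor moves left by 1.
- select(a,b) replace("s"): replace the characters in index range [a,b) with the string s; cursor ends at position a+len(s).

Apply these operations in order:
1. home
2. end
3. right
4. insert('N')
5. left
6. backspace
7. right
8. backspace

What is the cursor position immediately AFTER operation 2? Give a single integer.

Answer: 4

Derivation:
After op 1 (home): buf='AHLH' cursor=0
After op 2 (end): buf='AHLH' cursor=4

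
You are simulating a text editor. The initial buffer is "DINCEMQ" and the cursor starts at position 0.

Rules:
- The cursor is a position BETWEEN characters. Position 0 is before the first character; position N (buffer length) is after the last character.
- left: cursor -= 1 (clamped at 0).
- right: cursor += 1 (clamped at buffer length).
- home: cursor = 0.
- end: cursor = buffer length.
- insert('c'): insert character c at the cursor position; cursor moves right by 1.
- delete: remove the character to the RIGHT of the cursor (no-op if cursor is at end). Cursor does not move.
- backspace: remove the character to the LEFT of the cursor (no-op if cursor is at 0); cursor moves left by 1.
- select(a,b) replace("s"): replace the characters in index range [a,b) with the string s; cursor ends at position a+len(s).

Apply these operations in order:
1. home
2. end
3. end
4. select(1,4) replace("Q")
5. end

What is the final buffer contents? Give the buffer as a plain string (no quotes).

Answer: DQEMQ

Derivation:
After op 1 (home): buf='DINCEMQ' cursor=0
After op 2 (end): buf='DINCEMQ' cursor=7
After op 3 (end): buf='DINCEMQ' cursor=7
After op 4 (select(1,4) replace("Q")): buf='DQEMQ' cursor=2
After op 5 (end): buf='DQEMQ' cursor=5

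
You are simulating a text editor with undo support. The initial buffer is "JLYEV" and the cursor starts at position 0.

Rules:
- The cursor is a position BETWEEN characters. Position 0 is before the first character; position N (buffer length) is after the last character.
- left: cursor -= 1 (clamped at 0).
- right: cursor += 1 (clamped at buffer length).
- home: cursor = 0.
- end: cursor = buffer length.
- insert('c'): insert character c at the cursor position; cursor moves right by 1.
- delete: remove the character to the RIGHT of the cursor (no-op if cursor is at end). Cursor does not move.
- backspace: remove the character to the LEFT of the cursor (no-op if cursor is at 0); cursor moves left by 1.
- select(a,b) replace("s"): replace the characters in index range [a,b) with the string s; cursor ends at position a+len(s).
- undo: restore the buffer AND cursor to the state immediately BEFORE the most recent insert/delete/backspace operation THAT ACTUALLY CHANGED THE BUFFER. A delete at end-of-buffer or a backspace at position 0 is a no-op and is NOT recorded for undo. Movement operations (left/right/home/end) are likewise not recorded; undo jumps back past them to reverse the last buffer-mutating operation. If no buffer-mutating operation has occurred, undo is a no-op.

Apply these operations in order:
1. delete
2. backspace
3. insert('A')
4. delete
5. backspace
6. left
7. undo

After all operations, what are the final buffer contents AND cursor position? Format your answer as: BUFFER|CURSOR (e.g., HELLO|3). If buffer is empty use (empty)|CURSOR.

Answer: AYEV|1

Derivation:
After op 1 (delete): buf='LYEV' cursor=0
After op 2 (backspace): buf='LYEV' cursor=0
After op 3 (insert('A')): buf='ALYEV' cursor=1
After op 4 (delete): buf='AYEV' cursor=1
After op 5 (backspace): buf='YEV' cursor=0
After op 6 (left): buf='YEV' cursor=0
After op 7 (undo): buf='AYEV' cursor=1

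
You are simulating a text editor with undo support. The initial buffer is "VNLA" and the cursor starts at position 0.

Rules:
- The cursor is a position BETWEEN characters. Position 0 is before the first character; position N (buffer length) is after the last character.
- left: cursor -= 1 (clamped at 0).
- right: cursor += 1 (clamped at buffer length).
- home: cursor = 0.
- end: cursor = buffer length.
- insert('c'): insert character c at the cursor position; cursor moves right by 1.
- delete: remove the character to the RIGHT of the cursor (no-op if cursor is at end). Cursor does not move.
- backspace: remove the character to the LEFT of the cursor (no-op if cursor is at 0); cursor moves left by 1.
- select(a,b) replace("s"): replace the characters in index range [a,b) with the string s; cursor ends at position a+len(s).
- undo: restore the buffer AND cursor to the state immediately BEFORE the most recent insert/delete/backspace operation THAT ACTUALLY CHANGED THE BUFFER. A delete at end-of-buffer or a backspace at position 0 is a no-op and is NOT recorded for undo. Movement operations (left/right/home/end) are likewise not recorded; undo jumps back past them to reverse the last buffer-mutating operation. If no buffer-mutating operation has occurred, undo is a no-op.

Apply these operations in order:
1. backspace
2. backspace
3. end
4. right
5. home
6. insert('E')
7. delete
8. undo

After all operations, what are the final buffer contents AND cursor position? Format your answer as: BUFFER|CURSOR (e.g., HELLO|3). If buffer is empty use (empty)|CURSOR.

Answer: EVNLA|1

Derivation:
After op 1 (backspace): buf='VNLA' cursor=0
After op 2 (backspace): buf='VNLA' cursor=0
After op 3 (end): buf='VNLA' cursor=4
After op 4 (right): buf='VNLA' cursor=4
After op 5 (home): buf='VNLA' cursor=0
After op 6 (insert('E')): buf='EVNLA' cursor=1
After op 7 (delete): buf='ENLA' cursor=1
After op 8 (undo): buf='EVNLA' cursor=1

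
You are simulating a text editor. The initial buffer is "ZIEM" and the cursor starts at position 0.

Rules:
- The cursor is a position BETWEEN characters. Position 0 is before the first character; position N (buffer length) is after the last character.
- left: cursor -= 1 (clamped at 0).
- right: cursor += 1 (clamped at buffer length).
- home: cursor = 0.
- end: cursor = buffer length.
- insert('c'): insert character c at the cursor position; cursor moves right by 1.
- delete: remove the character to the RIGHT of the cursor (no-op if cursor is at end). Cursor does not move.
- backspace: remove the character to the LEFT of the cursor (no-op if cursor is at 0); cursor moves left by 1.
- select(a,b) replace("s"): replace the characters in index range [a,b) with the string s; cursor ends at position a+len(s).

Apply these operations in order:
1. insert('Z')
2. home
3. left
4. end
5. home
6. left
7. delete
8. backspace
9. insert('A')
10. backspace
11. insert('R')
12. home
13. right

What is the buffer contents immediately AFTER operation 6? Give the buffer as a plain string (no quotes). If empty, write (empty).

After op 1 (insert('Z')): buf='ZZIEM' cursor=1
After op 2 (home): buf='ZZIEM' cursor=0
After op 3 (left): buf='ZZIEM' cursor=0
After op 4 (end): buf='ZZIEM' cursor=5
After op 5 (home): buf='ZZIEM' cursor=0
After op 6 (left): buf='ZZIEM' cursor=0

Answer: ZZIEM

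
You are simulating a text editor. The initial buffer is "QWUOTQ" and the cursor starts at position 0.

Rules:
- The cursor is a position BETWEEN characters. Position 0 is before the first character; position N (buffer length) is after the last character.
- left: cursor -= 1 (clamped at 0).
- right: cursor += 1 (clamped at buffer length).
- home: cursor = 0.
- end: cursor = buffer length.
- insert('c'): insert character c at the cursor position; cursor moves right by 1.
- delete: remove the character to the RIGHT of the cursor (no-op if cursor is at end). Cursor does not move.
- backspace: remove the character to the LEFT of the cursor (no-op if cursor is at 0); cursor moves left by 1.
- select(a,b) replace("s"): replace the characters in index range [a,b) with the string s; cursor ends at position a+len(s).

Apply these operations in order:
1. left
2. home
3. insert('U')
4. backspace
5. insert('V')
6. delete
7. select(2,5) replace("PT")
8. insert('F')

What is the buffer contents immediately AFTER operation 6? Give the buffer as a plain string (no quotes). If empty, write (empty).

Answer: VWUOTQ

Derivation:
After op 1 (left): buf='QWUOTQ' cursor=0
After op 2 (home): buf='QWUOTQ' cursor=0
After op 3 (insert('U')): buf='UQWUOTQ' cursor=1
After op 4 (backspace): buf='QWUOTQ' cursor=0
After op 5 (insert('V')): buf='VQWUOTQ' cursor=1
After op 6 (delete): buf='VWUOTQ' cursor=1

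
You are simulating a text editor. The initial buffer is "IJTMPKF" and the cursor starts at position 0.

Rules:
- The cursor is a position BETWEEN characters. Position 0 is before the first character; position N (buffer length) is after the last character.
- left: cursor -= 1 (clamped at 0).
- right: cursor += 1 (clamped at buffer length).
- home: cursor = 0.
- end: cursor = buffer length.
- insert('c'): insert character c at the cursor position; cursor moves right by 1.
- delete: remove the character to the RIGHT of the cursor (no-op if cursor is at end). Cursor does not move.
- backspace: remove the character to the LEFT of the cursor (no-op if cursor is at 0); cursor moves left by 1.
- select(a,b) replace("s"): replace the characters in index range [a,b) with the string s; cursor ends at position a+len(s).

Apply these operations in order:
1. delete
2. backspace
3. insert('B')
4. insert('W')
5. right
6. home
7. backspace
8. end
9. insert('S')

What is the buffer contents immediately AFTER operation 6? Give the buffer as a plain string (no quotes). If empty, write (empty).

Answer: BWJTMPKF

Derivation:
After op 1 (delete): buf='JTMPKF' cursor=0
After op 2 (backspace): buf='JTMPKF' cursor=0
After op 3 (insert('B')): buf='BJTMPKF' cursor=1
After op 4 (insert('W')): buf='BWJTMPKF' cursor=2
After op 5 (right): buf='BWJTMPKF' cursor=3
After op 6 (home): buf='BWJTMPKF' cursor=0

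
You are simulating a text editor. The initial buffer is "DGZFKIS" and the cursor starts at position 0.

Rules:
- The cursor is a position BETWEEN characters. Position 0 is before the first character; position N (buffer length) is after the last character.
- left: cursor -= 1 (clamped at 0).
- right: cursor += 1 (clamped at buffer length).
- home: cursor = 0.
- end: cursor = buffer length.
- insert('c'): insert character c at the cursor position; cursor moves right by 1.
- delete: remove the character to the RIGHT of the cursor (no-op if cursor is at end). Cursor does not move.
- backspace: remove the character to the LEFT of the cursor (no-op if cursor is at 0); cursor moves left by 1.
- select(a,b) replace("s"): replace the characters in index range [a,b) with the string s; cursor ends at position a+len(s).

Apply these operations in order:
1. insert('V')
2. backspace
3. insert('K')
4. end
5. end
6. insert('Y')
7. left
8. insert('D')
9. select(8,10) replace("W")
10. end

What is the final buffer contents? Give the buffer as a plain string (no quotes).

After op 1 (insert('V')): buf='VDGZFKIS' cursor=1
After op 2 (backspace): buf='DGZFKIS' cursor=0
After op 3 (insert('K')): buf='KDGZFKIS' cursor=1
After op 4 (end): buf='KDGZFKIS' cursor=8
After op 5 (end): buf='KDGZFKIS' cursor=8
After op 6 (insert('Y')): buf='KDGZFKISY' cursor=9
After op 7 (left): buf='KDGZFKISY' cursor=8
After op 8 (insert('D')): buf='KDGZFKISDY' cursor=9
After op 9 (select(8,10) replace("W")): buf='KDGZFKISW' cursor=9
After op 10 (end): buf='KDGZFKISW' cursor=9

Answer: KDGZFKISW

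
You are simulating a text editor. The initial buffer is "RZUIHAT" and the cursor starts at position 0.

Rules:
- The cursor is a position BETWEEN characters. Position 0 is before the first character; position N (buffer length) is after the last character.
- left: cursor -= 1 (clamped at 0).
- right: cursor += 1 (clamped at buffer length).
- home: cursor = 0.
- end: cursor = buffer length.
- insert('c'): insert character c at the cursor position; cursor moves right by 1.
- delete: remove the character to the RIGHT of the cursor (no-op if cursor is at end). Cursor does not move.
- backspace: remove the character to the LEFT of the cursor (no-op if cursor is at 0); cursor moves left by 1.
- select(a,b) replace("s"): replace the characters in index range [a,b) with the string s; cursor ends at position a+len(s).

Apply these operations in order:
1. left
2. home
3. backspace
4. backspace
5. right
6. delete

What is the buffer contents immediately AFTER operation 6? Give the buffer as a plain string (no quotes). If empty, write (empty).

Answer: RUIHAT

Derivation:
After op 1 (left): buf='RZUIHAT' cursor=0
After op 2 (home): buf='RZUIHAT' cursor=0
After op 3 (backspace): buf='RZUIHAT' cursor=0
After op 4 (backspace): buf='RZUIHAT' cursor=0
After op 5 (right): buf='RZUIHAT' cursor=1
After op 6 (delete): buf='RUIHAT' cursor=1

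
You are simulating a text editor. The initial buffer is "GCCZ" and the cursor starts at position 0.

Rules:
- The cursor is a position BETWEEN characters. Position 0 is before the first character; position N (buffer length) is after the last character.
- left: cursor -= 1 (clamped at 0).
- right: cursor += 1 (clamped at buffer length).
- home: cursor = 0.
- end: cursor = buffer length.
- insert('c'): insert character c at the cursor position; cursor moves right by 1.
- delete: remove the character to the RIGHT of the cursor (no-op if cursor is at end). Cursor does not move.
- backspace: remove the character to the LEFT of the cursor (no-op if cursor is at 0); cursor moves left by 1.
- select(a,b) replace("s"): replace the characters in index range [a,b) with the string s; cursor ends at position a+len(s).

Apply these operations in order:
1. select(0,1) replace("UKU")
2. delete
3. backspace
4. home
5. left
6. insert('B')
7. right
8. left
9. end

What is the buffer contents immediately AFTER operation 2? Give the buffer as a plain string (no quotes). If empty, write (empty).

Answer: UKUCZ

Derivation:
After op 1 (select(0,1) replace("UKU")): buf='UKUCCZ' cursor=3
After op 2 (delete): buf='UKUCZ' cursor=3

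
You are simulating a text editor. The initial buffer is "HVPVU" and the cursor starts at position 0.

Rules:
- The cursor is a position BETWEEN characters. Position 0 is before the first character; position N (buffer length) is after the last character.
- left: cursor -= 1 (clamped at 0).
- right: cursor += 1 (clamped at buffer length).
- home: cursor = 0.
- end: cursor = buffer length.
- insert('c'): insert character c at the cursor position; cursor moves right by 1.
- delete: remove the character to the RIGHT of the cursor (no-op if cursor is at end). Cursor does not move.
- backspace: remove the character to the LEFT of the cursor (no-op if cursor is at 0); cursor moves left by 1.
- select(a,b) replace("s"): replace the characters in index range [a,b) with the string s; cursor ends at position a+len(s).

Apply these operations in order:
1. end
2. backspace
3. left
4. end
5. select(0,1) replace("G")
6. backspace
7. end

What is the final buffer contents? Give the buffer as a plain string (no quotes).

Answer: VPV

Derivation:
After op 1 (end): buf='HVPVU' cursor=5
After op 2 (backspace): buf='HVPV' cursor=4
After op 3 (left): buf='HVPV' cursor=3
After op 4 (end): buf='HVPV' cursor=4
After op 5 (select(0,1) replace("G")): buf='GVPV' cursor=1
After op 6 (backspace): buf='VPV' cursor=0
After op 7 (end): buf='VPV' cursor=3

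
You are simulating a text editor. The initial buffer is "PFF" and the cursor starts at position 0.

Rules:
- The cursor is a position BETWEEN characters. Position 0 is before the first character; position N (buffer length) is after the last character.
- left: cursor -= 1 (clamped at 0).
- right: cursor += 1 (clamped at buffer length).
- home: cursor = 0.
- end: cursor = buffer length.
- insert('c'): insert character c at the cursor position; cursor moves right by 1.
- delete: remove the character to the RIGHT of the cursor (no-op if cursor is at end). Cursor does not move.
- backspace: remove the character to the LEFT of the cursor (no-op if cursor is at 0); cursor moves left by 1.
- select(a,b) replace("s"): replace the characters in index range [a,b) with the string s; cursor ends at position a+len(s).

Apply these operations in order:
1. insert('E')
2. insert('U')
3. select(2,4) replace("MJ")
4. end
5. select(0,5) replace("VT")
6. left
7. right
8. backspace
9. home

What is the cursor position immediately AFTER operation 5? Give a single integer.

Answer: 2

Derivation:
After op 1 (insert('E')): buf='EPFF' cursor=1
After op 2 (insert('U')): buf='EUPFF' cursor=2
After op 3 (select(2,4) replace("MJ")): buf='EUMJF' cursor=4
After op 4 (end): buf='EUMJF' cursor=5
After op 5 (select(0,5) replace("VT")): buf='VT' cursor=2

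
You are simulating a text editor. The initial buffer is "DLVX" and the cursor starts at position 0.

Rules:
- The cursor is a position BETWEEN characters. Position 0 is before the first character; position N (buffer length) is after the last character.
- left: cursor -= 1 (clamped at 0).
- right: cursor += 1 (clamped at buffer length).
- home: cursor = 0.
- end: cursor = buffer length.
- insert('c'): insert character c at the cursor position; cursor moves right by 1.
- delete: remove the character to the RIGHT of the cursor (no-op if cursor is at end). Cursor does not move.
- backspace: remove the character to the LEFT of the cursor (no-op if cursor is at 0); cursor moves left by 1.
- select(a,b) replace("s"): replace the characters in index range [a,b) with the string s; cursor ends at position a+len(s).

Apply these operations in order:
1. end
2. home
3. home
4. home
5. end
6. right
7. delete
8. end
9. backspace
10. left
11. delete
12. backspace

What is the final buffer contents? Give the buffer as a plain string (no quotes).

Answer: D

Derivation:
After op 1 (end): buf='DLVX' cursor=4
After op 2 (home): buf='DLVX' cursor=0
After op 3 (home): buf='DLVX' cursor=0
After op 4 (home): buf='DLVX' cursor=0
After op 5 (end): buf='DLVX' cursor=4
After op 6 (right): buf='DLVX' cursor=4
After op 7 (delete): buf='DLVX' cursor=4
After op 8 (end): buf='DLVX' cursor=4
After op 9 (backspace): buf='DLV' cursor=3
After op 10 (left): buf='DLV' cursor=2
After op 11 (delete): buf='DL' cursor=2
After op 12 (backspace): buf='D' cursor=1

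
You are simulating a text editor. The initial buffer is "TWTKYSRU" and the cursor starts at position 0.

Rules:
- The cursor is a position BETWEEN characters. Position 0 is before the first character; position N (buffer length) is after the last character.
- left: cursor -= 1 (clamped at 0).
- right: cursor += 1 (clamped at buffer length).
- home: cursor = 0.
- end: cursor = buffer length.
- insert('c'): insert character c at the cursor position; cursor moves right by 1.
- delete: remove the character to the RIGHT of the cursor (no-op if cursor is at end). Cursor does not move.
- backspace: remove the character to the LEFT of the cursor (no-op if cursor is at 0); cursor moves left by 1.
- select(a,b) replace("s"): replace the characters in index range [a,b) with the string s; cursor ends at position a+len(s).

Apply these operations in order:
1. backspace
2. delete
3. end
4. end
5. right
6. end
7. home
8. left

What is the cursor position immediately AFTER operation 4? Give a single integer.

Answer: 7

Derivation:
After op 1 (backspace): buf='TWTKYSRU' cursor=0
After op 2 (delete): buf='WTKYSRU' cursor=0
After op 3 (end): buf='WTKYSRU' cursor=7
After op 4 (end): buf='WTKYSRU' cursor=7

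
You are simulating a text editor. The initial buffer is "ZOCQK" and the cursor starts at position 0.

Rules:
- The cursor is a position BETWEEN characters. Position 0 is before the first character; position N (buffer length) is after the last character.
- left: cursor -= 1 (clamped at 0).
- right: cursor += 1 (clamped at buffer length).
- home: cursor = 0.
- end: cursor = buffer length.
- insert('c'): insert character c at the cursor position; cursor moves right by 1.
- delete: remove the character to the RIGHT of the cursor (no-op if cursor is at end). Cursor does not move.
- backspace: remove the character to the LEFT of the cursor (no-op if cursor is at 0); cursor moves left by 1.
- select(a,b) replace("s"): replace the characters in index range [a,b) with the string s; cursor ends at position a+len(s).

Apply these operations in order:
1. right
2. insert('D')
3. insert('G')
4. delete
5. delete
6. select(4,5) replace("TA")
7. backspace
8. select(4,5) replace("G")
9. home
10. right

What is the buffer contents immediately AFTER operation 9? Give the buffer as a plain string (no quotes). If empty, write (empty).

After op 1 (right): buf='ZOCQK' cursor=1
After op 2 (insert('D')): buf='ZDOCQK' cursor=2
After op 3 (insert('G')): buf='ZDGOCQK' cursor=3
After op 4 (delete): buf='ZDGCQK' cursor=3
After op 5 (delete): buf='ZDGQK' cursor=3
After op 6 (select(4,5) replace("TA")): buf='ZDGQTA' cursor=6
After op 7 (backspace): buf='ZDGQT' cursor=5
After op 8 (select(4,5) replace("G")): buf='ZDGQG' cursor=5
After op 9 (home): buf='ZDGQG' cursor=0

Answer: ZDGQG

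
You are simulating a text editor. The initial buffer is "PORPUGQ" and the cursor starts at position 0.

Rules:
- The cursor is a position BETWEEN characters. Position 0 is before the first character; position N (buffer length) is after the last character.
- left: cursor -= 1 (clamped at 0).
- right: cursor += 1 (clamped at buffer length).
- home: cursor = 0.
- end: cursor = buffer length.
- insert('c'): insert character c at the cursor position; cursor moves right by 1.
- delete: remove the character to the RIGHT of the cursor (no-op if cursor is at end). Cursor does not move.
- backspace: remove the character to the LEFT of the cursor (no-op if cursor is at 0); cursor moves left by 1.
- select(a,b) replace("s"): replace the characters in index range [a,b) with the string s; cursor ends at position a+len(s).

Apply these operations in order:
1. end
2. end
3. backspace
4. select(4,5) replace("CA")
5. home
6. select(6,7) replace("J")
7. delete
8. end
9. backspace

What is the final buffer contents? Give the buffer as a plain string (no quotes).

Answer: PORPCA

Derivation:
After op 1 (end): buf='PORPUGQ' cursor=7
After op 2 (end): buf='PORPUGQ' cursor=7
After op 3 (backspace): buf='PORPUG' cursor=6
After op 4 (select(4,5) replace("CA")): buf='PORPCAG' cursor=6
After op 5 (home): buf='PORPCAG' cursor=0
After op 6 (select(6,7) replace("J")): buf='PORPCAJ' cursor=7
After op 7 (delete): buf='PORPCAJ' cursor=7
After op 8 (end): buf='PORPCAJ' cursor=7
After op 9 (backspace): buf='PORPCA' cursor=6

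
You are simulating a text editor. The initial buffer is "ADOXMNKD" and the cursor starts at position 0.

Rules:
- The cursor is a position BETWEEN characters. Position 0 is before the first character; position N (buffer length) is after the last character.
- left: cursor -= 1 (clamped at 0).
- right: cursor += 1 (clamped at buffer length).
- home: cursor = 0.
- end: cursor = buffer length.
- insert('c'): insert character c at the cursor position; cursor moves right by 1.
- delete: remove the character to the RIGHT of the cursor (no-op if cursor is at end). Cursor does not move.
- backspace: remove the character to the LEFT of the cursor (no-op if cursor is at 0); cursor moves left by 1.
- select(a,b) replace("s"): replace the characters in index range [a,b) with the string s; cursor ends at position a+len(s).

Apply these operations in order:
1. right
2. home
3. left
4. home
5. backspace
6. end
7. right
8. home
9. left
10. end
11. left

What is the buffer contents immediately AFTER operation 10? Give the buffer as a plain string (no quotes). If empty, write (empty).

Answer: ADOXMNKD

Derivation:
After op 1 (right): buf='ADOXMNKD' cursor=1
After op 2 (home): buf='ADOXMNKD' cursor=0
After op 3 (left): buf='ADOXMNKD' cursor=0
After op 4 (home): buf='ADOXMNKD' cursor=0
After op 5 (backspace): buf='ADOXMNKD' cursor=0
After op 6 (end): buf='ADOXMNKD' cursor=8
After op 7 (right): buf='ADOXMNKD' cursor=8
After op 8 (home): buf='ADOXMNKD' cursor=0
After op 9 (left): buf='ADOXMNKD' cursor=0
After op 10 (end): buf='ADOXMNKD' cursor=8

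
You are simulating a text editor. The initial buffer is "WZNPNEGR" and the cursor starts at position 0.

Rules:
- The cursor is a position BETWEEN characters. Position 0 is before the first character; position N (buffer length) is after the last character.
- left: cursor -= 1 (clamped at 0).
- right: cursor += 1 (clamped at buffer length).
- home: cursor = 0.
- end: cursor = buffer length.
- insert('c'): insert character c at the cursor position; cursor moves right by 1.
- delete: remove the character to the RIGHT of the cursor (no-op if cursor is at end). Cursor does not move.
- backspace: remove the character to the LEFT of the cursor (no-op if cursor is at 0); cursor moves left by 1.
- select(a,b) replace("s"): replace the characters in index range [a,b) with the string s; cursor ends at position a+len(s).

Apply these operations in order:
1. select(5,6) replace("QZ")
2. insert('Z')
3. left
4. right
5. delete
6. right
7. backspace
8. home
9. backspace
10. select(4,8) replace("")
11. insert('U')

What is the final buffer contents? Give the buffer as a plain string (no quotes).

Answer: WZNPU

Derivation:
After op 1 (select(5,6) replace("QZ")): buf='WZNPNQZGR' cursor=7
After op 2 (insert('Z')): buf='WZNPNQZZGR' cursor=8
After op 3 (left): buf='WZNPNQZZGR' cursor=7
After op 4 (right): buf='WZNPNQZZGR' cursor=8
After op 5 (delete): buf='WZNPNQZZR' cursor=8
After op 6 (right): buf='WZNPNQZZR' cursor=9
After op 7 (backspace): buf='WZNPNQZZ' cursor=8
After op 8 (home): buf='WZNPNQZZ' cursor=0
After op 9 (backspace): buf='WZNPNQZZ' cursor=0
After op 10 (select(4,8) replace("")): buf='WZNP' cursor=4
After op 11 (insert('U')): buf='WZNPU' cursor=5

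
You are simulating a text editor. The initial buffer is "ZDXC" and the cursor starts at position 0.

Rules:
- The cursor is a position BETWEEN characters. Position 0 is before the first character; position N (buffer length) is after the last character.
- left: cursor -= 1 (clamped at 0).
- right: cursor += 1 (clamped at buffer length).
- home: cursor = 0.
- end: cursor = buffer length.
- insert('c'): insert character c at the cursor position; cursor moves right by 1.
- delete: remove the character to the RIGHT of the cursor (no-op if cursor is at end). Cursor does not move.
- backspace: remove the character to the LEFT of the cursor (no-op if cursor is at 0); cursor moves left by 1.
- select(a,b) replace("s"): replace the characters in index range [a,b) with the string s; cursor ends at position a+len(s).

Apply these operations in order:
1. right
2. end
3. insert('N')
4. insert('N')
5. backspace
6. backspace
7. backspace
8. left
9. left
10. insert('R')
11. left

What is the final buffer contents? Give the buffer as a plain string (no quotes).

After op 1 (right): buf='ZDXC' cursor=1
After op 2 (end): buf='ZDXC' cursor=4
After op 3 (insert('N')): buf='ZDXCN' cursor=5
After op 4 (insert('N')): buf='ZDXCNN' cursor=6
After op 5 (backspace): buf='ZDXCN' cursor=5
After op 6 (backspace): buf='ZDXC' cursor=4
After op 7 (backspace): buf='ZDX' cursor=3
After op 8 (left): buf='ZDX' cursor=2
After op 9 (left): buf='ZDX' cursor=1
After op 10 (insert('R')): buf='ZRDX' cursor=2
After op 11 (left): buf='ZRDX' cursor=1

Answer: ZRDX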